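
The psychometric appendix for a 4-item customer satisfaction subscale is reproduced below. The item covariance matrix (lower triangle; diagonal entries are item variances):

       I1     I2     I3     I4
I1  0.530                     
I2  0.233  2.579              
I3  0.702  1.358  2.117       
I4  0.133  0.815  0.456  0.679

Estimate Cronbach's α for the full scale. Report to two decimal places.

sum of item variances = 0.530 + 2.579 + 2.117 + 0.679 = 5.905
Sum of off-diagonal covariances = 3.697
Var(T) = 5.905 + 2 × 3.697 = 13.299
α = (k/(k−1))·(1 − sum of item variances/Var(T)) = (4/3)·(1 − 5.905/13.299) = 0.74

α = 0.74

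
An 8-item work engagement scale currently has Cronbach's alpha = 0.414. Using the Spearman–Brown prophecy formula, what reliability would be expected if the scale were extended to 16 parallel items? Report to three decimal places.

predicted reliability = 0.586

Length factor m = 16/8 = 2.0000
α' = m·α / (1 + (m−1)·α)
   = 16/8 × 0.414 / (1 + (16/8 − 1) × 0.414)
   = 0.8280 / 1.4140 = 0.586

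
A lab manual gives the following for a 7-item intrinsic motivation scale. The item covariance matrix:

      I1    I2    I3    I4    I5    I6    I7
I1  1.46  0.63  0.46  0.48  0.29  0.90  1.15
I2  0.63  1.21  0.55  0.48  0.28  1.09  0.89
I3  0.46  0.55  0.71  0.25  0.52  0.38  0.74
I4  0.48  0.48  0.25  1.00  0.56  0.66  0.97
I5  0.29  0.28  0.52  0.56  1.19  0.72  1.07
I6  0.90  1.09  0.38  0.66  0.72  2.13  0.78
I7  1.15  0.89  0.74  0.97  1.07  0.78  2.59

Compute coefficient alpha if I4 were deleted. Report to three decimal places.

Remaining items: I1, I2, I3, I5, I6, I7 (k = 6).
Σσ²ᵢ = 1.46 + 1.21 + 0.71 + 1.19 + 2.13 + 2.59 = 9.29
σ²_total = 9.29 + 2 × 10.45 = 30.19
α (item deleted) = (6/5)·(1 − 9.29/30.19) = 0.831

coefficient alpha = 0.831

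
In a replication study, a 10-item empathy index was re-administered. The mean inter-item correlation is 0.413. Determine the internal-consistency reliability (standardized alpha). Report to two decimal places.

standardized alpha = 0.88

Standardized α = k·r̄ / (1 + (k−1)·r̄) = 10 × 0.413 / (1 + 9 × 0.413)
  = 4.1300 / 4.7170 = 0.88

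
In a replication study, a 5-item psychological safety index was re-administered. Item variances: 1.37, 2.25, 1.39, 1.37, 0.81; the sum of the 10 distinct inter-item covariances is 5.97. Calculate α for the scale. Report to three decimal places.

α = 0.780

ΣVar(i) = 1.37 + 2.25 + 1.39 + 1.37 + 0.81 = 7.19
Sum of distinct covariances = 5.97
σ²_T = ΣVar(i) + 2·Σcov = 7.19 + 2 × 5.97 = 19.13
α = (5/4)·(1 − 7.19/19.13) = 0.780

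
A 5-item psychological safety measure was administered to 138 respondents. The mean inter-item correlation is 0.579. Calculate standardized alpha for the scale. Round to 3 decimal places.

Standardized α = k·r̄ / (1 + (k−1)·r̄) = 5 × 0.579 / (1 + 4 × 0.579)
  = 2.8950 / 3.3160 = 0.873

α = 0.873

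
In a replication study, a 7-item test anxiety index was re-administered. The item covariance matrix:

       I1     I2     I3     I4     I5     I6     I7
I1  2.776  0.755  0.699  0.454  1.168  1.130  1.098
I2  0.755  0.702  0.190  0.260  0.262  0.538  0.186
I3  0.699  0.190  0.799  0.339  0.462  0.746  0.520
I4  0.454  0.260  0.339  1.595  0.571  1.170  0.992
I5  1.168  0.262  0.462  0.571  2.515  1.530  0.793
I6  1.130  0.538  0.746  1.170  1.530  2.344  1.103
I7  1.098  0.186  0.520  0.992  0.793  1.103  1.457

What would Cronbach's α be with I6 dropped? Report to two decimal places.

Remaining items: I1, I2, I3, I4, I5, I7 (k = 6).
Σσᵢ² = 2.776 + 0.702 + 0.799 + 1.595 + 2.515 + 1.457 = 9.844
total variance = 9.844 + 2 × 8.749 = 27.342
α (item deleted) = (6/5)·(1 − 9.844/27.342) = 0.77

Cronbach's α = 0.77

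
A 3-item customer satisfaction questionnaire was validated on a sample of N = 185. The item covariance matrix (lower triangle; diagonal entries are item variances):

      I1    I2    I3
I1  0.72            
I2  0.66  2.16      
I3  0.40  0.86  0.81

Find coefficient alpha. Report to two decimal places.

Σσᵢ² = 0.72 + 2.16 + 0.81 = 3.69
Σ_{i<j} σ_ij = 1.92
Var(T) = 3.69 + 2 × 1.92 = 7.53
α = (k/(k−1))·(1 − Σσᵢ²/Var(T)) = (3/2)·(1 − 3.69/7.53) = 0.76

α = 0.76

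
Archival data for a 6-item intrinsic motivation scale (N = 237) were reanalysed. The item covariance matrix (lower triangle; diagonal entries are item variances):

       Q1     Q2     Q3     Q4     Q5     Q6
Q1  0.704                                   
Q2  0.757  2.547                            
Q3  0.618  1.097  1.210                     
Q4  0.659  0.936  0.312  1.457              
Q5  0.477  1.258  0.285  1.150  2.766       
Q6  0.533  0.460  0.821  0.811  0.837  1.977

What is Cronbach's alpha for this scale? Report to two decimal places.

Cronbach's alpha = 0.81

sum of item variances = 0.704 + 2.547 + 1.210 + 1.457 + 2.766 + 1.977 = 10.661
Sum of off-diagonal covariances = 11.011
σ²_total = 10.661 + 2 × 11.011 = 32.683
α = (k/(k−1))·(1 − sum of item variances/σ²_total) = (6/5)·(1 − 10.661/32.683) = 0.81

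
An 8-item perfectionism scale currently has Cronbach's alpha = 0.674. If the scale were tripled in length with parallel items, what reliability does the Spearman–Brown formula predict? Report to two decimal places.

Length factor m = 3
α' = m·α / (1 + (m−1)·α)
   = 3 × 0.674 / (1 + (3 − 1) × 0.674)
   = 2.0220 / 2.3480 = 0.86

predicted reliability = 0.86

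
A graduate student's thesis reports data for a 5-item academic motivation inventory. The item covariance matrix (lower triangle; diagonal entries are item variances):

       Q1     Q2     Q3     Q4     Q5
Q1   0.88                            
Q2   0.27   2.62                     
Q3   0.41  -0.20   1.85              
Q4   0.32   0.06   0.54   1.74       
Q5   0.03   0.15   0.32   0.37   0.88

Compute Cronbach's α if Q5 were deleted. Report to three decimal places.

Cronbach's α = 0.377

Remaining items: Q1, Q2, Q3, Q4 (k = 4).
sum of item variances = 0.88 + 2.62 + 1.85 + 1.74 = 7.09
σ²_T = 7.09 + 2 × 1.40 = 9.89
α (item deleted) = (4/3)·(1 − 7.09/9.89) = 0.377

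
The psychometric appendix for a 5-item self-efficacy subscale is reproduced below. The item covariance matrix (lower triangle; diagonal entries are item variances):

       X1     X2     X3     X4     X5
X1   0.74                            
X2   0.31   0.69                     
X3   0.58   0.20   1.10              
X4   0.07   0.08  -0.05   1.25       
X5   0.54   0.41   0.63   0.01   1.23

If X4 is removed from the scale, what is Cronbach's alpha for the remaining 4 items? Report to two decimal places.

α = 0.78

Remaining items: X1, X2, X3, X5 (k = 4).
Σσᵢ² = 0.74 + 0.69 + 1.10 + 1.23 = 3.76
σ²_T = 3.76 + 2 × 2.67 = 9.10
α (item deleted) = (4/3)·(1 − 3.76/9.10) = 0.78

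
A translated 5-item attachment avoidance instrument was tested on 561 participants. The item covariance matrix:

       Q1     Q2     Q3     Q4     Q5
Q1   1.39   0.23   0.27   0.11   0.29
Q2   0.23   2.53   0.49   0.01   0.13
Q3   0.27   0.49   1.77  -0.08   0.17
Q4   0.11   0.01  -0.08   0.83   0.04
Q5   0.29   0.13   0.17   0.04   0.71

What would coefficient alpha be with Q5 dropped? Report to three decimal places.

coefficient alpha = 0.320

Remaining items: Q1, Q2, Q3, Q4 (k = 4).
ΣVar(i) = 1.39 + 2.53 + 1.77 + 0.83 = 6.52
total variance = 6.52 + 2 × 1.03 = 8.58
α (item deleted) = (4/3)·(1 − 6.52/8.58) = 0.320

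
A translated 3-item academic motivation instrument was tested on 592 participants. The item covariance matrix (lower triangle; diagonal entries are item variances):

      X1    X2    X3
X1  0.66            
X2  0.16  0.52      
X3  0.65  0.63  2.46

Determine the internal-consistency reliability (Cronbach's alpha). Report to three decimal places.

Σσ²ᵢ = 0.66 + 0.52 + 2.46 = 3.64
Sum of off-diagonal covariances = 1.44
total variance = 3.64 + 2 × 1.44 = 6.52
α = (k/(k−1))·(1 − Σσ²ᵢ/total variance) = (3/2)·(1 − 3.64/6.52) = 0.663

Cronbach's alpha = 0.663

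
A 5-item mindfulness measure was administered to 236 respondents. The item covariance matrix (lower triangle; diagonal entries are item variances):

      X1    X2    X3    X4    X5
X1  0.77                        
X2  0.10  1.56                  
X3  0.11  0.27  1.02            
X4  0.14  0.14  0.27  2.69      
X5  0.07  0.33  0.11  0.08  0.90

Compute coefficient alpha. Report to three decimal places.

α = 0.398

Σσ²ᵢ = 0.77 + 1.56 + 1.02 + 2.69 + 0.90 = 6.94
Sum of off-diagonal covariances = 1.62
total variance = 6.94 + 2 × 1.62 = 10.18
α = (k/(k−1))·(1 − Σσ²ᵢ/total variance) = (5/4)·(1 − 6.94/10.18) = 0.398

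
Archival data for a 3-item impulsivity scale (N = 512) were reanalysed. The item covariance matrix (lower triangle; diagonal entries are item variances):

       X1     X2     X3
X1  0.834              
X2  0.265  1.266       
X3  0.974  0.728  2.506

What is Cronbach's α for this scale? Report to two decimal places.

α = 0.69

sum of item variances = 0.834 + 1.266 + 2.506 = 4.606
Sum of off-diagonal covariances = 1.967
Var(T) = 4.606 + 2 × 1.967 = 8.540
α = (k/(k−1))·(1 − sum of item variances/Var(T)) = (3/2)·(1 − 4.606/8.540) = 0.69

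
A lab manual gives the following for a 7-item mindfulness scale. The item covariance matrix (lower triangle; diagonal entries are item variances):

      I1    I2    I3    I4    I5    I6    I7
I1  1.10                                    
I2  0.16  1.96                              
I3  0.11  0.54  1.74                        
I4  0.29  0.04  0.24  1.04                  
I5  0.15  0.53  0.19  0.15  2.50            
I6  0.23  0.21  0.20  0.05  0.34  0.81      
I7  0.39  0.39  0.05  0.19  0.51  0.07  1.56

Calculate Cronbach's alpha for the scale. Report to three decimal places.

Cronbach's alpha = 0.565

Σσ²ᵢ = 1.10 + 1.96 + 1.74 + 1.04 + 2.50 + 0.81 + 1.56 = 10.71
Sum of off-diagonal covariances = 5.03
Var(T) = 10.71 + 2 × 5.03 = 20.77
α = (k/(k−1))·(1 − Σσ²ᵢ/Var(T)) = (7/6)·(1 − 10.71/20.77) = 0.565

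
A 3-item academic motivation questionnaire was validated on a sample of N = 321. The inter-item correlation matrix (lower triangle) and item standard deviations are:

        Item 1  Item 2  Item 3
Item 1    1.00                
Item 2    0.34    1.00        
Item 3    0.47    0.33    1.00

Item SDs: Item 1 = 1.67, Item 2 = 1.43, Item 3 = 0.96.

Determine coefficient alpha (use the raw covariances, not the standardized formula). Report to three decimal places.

Σσ²ᵢ = 1.67² + 1.43² + 0.96² = 5.7554
Covariances σ_ij = r_ij · s_i · s_j:
  σ(Item 1,Item 2) = 0.34 × 1.67 × 1.43 = 0.8120
  σ(Item 1,Item 3) = 0.47 × 1.67 × 0.96 = 0.7535
  σ(Item 2,Item 3) = 0.33 × 1.43 × 0.96 = 0.4530
σ²_T = Σσ²ᵢ + 2·Σσ_ij = 5.7554 + 2 × 2.0185 = 9.7924
α = (3/2)·(1 − 5.7554/9.7924) = 0.618

coefficient alpha = 0.618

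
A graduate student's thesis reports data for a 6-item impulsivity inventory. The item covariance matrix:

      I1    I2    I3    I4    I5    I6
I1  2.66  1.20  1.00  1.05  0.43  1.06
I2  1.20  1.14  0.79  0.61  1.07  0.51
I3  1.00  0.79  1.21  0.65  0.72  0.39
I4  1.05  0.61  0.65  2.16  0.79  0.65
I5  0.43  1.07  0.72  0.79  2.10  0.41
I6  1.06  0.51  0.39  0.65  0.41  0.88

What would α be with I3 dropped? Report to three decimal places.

Remaining items: I1, I2, I4, I5, I6 (k = 5).
sum of item variances = 2.66 + 1.14 + 2.16 + 2.10 + 0.88 = 8.94
σ²_total = 8.94 + 2 × 7.78 = 24.50
α (item deleted) = (5/4)·(1 − 8.94/24.50) = 0.794

α = 0.794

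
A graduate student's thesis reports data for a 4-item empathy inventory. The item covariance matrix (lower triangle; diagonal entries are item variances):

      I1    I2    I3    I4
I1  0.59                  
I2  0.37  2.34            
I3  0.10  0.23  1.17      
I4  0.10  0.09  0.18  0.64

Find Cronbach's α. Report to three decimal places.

α = 0.415

Σσᵢ² = 0.59 + 2.34 + 1.17 + 0.64 = 4.74
Sum of off-diagonal covariances = 1.07
total variance = 4.74 + 2 × 1.07 = 6.88
α = (k/(k−1))·(1 − Σσᵢ²/total variance) = (4/3)·(1 − 4.74/6.88) = 0.415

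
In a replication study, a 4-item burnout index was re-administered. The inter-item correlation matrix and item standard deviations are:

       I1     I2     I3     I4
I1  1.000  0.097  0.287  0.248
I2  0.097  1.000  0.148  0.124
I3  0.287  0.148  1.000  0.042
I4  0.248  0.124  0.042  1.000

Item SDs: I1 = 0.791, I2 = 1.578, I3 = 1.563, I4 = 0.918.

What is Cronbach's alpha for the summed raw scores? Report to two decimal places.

Cronbach's alpha = 0.38

Σσ²ᵢ = 0.791² + 1.578² + 1.563² + 0.918² = 6.4015
Covariances σ_ij = r_ij · s_i · s_j:
  σ(I1,I2) = 0.097 × 0.791 × 1.578 = 0.1211
  σ(I1,I3) = 0.287 × 0.791 × 1.563 = 0.3548
  σ(I1,I4) = 0.248 × 0.791 × 0.918 = 0.1801
  σ(I2,I3) = 0.148 × 1.578 × 1.563 = 0.3650
  σ(I2,I4) = 0.124 × 1.578 × 0.918 = 0.1796
  σ(I3,I4) = 0.042 × 1.563 × 0.918 = 0.0603
σ²_T = Σσ²ᵢ + 2·Σσ_ij = 6.4015 + 2 × 1.2609 = 8.9233
α = (4/3)·(1 − 6.4015/8.9233) = 0.38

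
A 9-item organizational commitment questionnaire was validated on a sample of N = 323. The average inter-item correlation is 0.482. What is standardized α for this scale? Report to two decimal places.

standardized α = 0.89

Standardized α = k·r̄ / (1 + (k−1)·r̄) = 9 × 0.482 / (1 + 8 × 0.482)
  = 4.3380 / 4.8560 = 0.89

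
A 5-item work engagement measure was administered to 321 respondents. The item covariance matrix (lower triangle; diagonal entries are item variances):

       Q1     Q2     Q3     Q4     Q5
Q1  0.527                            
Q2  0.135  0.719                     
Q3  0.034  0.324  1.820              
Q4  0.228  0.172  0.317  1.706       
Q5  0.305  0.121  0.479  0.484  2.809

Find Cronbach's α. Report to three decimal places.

ΣVar(i) = 0.527 + 0.719 + 1.820 + 1.706 + 2.809 = 7.581
Σ_{i<j} σ_ij = 2.599
σ²_T = 7.581 + 2 × 2.599 = 12.779
α = (k/(k−1))·(1 − ΣVar(i)/σ²_T) = (5/4)·(1 − 7.581/12.779) = 0.508

α = 0.508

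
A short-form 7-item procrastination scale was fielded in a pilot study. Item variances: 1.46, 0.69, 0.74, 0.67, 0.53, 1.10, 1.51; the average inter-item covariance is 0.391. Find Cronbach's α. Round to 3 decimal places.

Σσᵢ² = 1.46 + 0.69 + 0.74 + 0.67 + 0.53 + 1.10 + 1.51 = 6.70
Sum of the 21 distinct covariances = 21 × 0.391 = 8.211
total variance = Σσᵢ² + 2·Σcov = 6.70 + 2 × 8.211 = 23.122
α = (7/6)·(1 − 6.70/23.122) = 0.829

α = 0.829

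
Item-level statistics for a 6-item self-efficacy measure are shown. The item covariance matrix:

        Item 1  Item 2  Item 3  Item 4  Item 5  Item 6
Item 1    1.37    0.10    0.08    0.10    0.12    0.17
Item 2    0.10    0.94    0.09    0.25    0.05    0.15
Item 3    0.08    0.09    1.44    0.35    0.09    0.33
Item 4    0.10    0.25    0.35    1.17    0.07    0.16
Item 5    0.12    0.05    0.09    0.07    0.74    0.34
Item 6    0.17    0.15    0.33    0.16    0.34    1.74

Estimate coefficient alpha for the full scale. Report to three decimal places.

coefficient alpha = 0.478

Σσᵢ² = 1.37 + 0.94 + 1.44 + 1.17 + 0.74 + 1.74 = 7.40
Sum of the distinct covariances = 2.45
σ²_total = 7.40 + 2 × 2.45 = 12.30
α = (k/(k−1))·(1 − Σσᵢ²/σ²_total) = (6/5)·(1 − 7.40/12.30) = 0.478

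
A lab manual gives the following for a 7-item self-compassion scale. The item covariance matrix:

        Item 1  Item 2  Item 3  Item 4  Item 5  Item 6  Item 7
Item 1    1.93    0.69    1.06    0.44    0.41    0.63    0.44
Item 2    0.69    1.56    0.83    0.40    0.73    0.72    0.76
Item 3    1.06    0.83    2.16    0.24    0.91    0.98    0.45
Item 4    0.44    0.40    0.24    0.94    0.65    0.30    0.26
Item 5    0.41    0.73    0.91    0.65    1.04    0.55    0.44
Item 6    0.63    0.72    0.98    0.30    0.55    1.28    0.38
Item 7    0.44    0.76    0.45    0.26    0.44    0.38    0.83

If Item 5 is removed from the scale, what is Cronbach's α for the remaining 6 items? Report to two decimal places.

Cronbach's α = 0.80

Remaining items: Item 1, Item 2, Item 3, Item 4, Item 6, Item 7 (k = 6).
ΣVar(i) = 1.93 + 1.56 + 2.16 + 0.94 + 1.28 + 0.83 = 8.70
σ²_total = 8.70 + 2 × 8.58 = 25.86
α (item deleted) = (6/5)·(1 − 8.70/25.86) = 0.80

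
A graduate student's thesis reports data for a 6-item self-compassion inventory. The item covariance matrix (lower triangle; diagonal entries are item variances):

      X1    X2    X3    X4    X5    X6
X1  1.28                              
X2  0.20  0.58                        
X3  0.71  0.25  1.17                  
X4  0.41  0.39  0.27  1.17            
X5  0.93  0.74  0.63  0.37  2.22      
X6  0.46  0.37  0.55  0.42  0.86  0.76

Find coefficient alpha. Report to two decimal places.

ΣVar(i) = 1.28 + 0.58 + 1.17 + 1.17 + 2.22 + 0.76 = 7.18
Σ_{i<j} σ_ij = 7.56
Var(T) = 7.18 + 2 × 7.56 = 22.30
α = (k/(k−1))·(1 − ΣVar(i)/Var(T)) = (6/5)·(1 − 7.18/22.30) = 0.81

coefficient alpha = 0.81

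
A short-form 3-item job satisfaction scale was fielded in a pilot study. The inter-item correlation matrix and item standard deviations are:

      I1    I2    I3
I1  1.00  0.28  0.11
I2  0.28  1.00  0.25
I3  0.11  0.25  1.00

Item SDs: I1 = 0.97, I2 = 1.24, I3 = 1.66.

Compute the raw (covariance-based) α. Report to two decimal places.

α = 0.42

Σσ²ᵢ = 0.97² + 1.24² + 1.66² = 5.2341
Covariances σ_ij = r_ij · s_i · s_j:
  σ(I1,I2) = 0.28 × 0.97 × 1.24 = 0.3368
  σ(I1,I3) = 0.11 × 0.97 × 1.66 = 0.1771
  σ(I2,I3) = 0.25 × 1.24 × 1.66 = 0.5146
σ²_T = Σσ²ᵢ + 2·Σσ_ij = 5.2341 + 2 × 1.0285 = 7.2911
α = (3/2)·(1 − 5.2341/7.2911) = 0.42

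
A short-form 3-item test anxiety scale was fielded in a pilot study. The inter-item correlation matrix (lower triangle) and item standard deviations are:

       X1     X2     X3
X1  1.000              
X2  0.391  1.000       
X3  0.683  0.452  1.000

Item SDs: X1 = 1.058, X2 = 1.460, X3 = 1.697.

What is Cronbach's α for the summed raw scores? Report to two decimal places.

α = 0.74

Σσ²ᵢ = 1.058² + 1.460² + 1.697² = 6.1308
Covariances σ_ij = r_ij · s_i · s_j:
  σ(X1,X2) = 0.391 × 1.058 × 1.460 = 0.6040
  σ(X1,X3) = 0.683 × 1.058 × 1.697 = 1.2263
  σ(X2,X3) = 0.452 × 1.460 × 1.697 = 1.1199
σ²_T = Σσ²ᵢ + 2·Σσ_ij = 6.1308 + 2 × 2.9502 = 12.0312
α = (3/2)·(1 − 6.1308/12.0312) = 0.74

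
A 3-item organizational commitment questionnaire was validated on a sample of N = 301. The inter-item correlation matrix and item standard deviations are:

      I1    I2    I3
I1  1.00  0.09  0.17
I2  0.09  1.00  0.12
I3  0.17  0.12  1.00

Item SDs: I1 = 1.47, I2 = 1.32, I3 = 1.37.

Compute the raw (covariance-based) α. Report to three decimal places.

Σσ²ᵢ = 1.47² + 1.32² + 1.37² = 5.7802
Covariances σ_ij = r_ij · s_i · s_j:
  σ(I1,I2) = 0.09 × 1.47 × 1.32 = 0.1746
  σ(I1,I3) = 0.17 × 1.47 × 1.37 = 0.3424
  σ(I2,I3) = 0.12 × 1.32 × 1.37 = 0.2170
σ²_T = Σσ²ᵢ + 2·Σσ_ij = 5.7802 + 2 × 0.7340 = 7.2482
α = (3/2)·(1 − 5.7802/7.2482) = 0.304

α = 0.304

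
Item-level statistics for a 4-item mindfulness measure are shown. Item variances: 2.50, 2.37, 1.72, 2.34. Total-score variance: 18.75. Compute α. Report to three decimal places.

α = 0.698

sum of item variances = 2.50 + 2.37 + 1.72 + 2.34 = 8.93
α = (k/(k−1))·(1 − sum of item variances/σ²_T) = (4/3)·(1 − 8.93/18.75) = 0.698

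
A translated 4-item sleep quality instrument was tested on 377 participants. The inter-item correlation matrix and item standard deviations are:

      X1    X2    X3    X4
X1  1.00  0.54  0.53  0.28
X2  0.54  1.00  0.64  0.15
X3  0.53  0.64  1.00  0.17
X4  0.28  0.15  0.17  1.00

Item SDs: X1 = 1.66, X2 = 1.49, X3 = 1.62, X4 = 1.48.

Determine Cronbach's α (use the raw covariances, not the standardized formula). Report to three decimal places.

Σσ²ᵢ = 1.66² + 1.49² + 1.62² + 1.48² = 9.7905
Covariances σ_ij = r_ij · s_i · s_j:
  σ(X1,X2) = 0.54 × 1.66 × 1.49 = 1.3356
  σ(X1,X3) = 0.53 × 1.66 × 1.62 = 1.4253
  σ(X1,X4) = 0.28 × 1.66 × 1.48 = 0.6879
  σ(X2,X3) = 0.64 × 1.49 × 1.62 = 1.5448
  σ(X2,X4) = 0.15 × 1.49 × 1.48 = 0.3308
  σ(X3,X4) = 0.17 × 1.62 × 1.48 = 0.4076
σ²_T = Σσ²ᵢ + 2·Σσ_ij = 9.7905 + 2 × 5.7320 = 21.2545
α = (4/3)·(1 − 9.7905/21.2545) = 0.719

Cronbach's α = 0.719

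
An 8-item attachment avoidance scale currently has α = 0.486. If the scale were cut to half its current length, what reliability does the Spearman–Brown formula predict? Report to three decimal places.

Length factor m = 1/2
α' = m·α / (1 − (1−m)·α)
   = 1/2 × 0.486 / (1 − (1 − 1/2) × 0.486)
   = 0.2430 / 0.7570 = 0.321

predicted reliability = 0.321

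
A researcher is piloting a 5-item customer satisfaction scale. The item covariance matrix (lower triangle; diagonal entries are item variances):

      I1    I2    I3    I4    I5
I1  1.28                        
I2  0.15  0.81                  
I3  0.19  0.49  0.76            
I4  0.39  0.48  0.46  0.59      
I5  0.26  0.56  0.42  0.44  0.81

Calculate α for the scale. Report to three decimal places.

α = 0.805

Σσ²ᵢ = 1.28 + 0.81 + 0.76 + 0.59 + 0.81 = 4.25
Σ_{i<j} σ_ij = 3.84
σ²_T = 4.25 + 2 × 3.84 = 11.93
α = (k/(k−1))·(1 − Σσ²ᵢ/σ²_T) = (5/4)·(1 − 4.25/11.93) = 0.805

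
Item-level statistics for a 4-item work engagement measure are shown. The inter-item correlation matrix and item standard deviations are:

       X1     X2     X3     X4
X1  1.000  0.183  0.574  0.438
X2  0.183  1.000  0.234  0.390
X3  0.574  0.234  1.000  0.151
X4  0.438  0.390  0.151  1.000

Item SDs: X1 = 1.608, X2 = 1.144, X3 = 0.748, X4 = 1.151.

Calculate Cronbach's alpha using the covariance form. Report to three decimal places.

Σσ²ᵢ = 1.608² + 1.144² + 0.748² + 1.151² = 5.7787
Covariances σ_ij = r_ij · s_i · s_j:
  σ(X1,X2) = 0.183 × 1.608 × 1.144 = 0.3366
  σ(X1,X3) = 0.574 × 1.608 × 0.748 = 0.6904
  σ(X1,X4) = 0.438 × 1.608 × 1.151 = 0.8107
  σ(X2,X3) = 0.234 × 1.144 × 0.748 = 0.2002
  σ(X2,X4) = 0.390 × 1.144 × 1.151 = 0.5135
  σ(X3,X4) = 0.151 × 0.748 × 1.151 = 0.1300
σ²_T = Σσ²ᵢ + 2·Σσ_ij = 5.7787 + 2 × 2.6814 = 11.1415
α = (4/3)·(1 − 5.7787/11.1415) = 0.642

Cronbach's alpha = 0.642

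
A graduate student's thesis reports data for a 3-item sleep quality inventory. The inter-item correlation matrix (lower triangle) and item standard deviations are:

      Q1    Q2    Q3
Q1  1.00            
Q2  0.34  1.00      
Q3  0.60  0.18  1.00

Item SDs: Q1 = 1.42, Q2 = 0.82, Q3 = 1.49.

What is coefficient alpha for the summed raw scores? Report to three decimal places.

Σσ²ᵢ = 1.42² + 0.82² + 1.49² = 4.9089
Covariances σ_ij = r_ij · s_i · s_j:
  σ(Q1,Q2) = 0.34 × 1.42 × 0.82 = 0.3959
  σ(Q1,Q3) = 0.60 × 1.42 × 1.49 = 1.2695
  σ(Q2,Q3) = 0.18 × 0.82 × 1.49 = 0.2199
σ²_T = Σσ²ᵢ + 2·Σσ_ij = 4.9089 + 2 × 1.8853 = 8.6795
α = (3/2)·(1 − 4.9089/8.6795) = 0.652

α = 0.652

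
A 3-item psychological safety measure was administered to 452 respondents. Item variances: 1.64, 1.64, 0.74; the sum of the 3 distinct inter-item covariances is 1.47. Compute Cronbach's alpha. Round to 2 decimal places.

Σσ²ᵢ = 1.64 + 1.64 + 0.74 = 4.02
Sum of distinct covariances = 1.47
Var(T) = Σσ²ᵢ + 2·Σcov = 4.02 + 2 × 1.47 = 6.96
α = (3/2)·(1 − 4.02/6.96) = 0.63

α = 0.63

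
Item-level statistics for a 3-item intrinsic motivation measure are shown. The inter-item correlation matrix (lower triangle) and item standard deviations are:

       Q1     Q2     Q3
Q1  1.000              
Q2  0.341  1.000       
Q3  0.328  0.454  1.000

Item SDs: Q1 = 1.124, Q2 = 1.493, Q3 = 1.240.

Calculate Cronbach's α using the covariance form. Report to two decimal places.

Cronbach's α = 0.64

Σσ²ᵢ = 1.124² + 1.493² + 1.240² = 5.0300
Covariances σ_ij = r_ij · s_i · s_j:
  σ(Q1,Q2) = 0.341 × 1.124 × 1.493 = 0.5722
  σ(Q1,Q3) = 0.328 × 1.124 × 1.240 = 0.4572
  σ(Q2,Q3) = 0.454 × 1.493 × 1.240 = 0.8405
σ²_T = Σσ²ᵢ + 2·Σσ_ij = 5.0300 + 2 × 1.8699 = 8.7698
α = (3/2)·(1 − 5.0300/8.7698) = 0.64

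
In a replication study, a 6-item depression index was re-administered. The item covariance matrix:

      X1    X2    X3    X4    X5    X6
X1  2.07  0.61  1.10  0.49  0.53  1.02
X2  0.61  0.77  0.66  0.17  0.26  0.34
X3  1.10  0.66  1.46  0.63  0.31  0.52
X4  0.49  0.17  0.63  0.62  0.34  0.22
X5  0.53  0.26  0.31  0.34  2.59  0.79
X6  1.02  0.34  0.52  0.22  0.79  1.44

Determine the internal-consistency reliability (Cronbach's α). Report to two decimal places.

Σσ²ᵢ = 2.07 + 0.77 + 1.46 + 0.62 + 2.59 + 1.44 = 8.95
Sum of off-diagonal covariances = 7.99
Var(T) = 8.95 + 2 × 7.99 = 24.93
α = (k/(k−1))·(1 − Σσ²ᵢ/Var(T)) = (6/5)·(1 − 8.95/24.93) = 0.77

α = 0.77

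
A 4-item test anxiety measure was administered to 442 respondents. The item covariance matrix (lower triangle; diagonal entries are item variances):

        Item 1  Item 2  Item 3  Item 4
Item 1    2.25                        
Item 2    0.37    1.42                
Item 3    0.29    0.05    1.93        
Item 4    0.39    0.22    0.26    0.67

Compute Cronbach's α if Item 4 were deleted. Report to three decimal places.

Remaining items: Item 1, Item 2, Item 3 (k = 3).
sum of item variances = 2.25 + 1.42 + 1.93 = 5.60
total variance = 5.60 + 2 × 0.71 = 7.02
α (item deleted) = (3/2)·(1 − 5.60/7.02) = 0.303

Cronbach's α = 0.303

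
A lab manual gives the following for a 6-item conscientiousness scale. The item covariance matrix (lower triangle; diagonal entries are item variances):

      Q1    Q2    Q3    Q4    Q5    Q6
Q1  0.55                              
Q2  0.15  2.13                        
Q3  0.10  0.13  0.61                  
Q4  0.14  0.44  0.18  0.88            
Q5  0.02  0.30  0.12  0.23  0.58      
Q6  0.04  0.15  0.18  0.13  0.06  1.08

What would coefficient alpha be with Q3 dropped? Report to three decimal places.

α = 0.486

Remaining items: Q1, Q2, Q4, Q5, Q6 (k = 5).
Σσᵢ² = 0.55 + 2.13 + 0.88 + 0.58 + 1.08 = 5.22
σ²_total = 5.22 + 2 × 1.66 = 8.54
α (item deleted) = (5/4)·(1 − 5.22/8.54) = 0.486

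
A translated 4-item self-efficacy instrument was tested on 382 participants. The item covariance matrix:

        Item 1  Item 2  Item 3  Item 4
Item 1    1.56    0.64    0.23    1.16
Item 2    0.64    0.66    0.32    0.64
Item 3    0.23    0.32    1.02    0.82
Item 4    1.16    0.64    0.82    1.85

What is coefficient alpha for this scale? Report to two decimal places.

Σσᵢ² = 1.56 + 0.66 + 1.02 + 1.85 = 5.09
Σ_{i<j} σ_ij = 3.81
σ²_total = 5.09 + 2 × 3.81 = 12.71
α = (k/(k−1))·(1 − Σσᵢ²/σ²_total) = (4/3)·(1 − 5.09/12.71) = 0.80

α = 0.80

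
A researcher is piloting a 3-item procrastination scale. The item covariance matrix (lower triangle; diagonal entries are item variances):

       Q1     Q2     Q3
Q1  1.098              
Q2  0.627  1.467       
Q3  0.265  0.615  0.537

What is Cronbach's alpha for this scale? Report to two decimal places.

Σσᵢ² = 1.098 + 1.467 + 0.537 = 3.102
Sum of the distinct covariances = 1.507
σ²_total = 3.102 + 2 × 1.507 = 6.116
α = (k/(k−1))·(1 − Σσᵢ²/σ²_total) = (3/2)·(1 − 3.102/6.116) = 0.74

α = 0.74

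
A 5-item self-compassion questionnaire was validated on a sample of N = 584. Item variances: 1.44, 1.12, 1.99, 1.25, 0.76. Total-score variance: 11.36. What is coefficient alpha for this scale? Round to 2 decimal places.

coefficient alpha = 0.53

ΣVar(i) = 1.44 + 1.12 + 1.99 + 1.25 + 0.76 = 6.56
α = (k/(k−1))·(1 − ΣVar(i)/Var(T)) = (5/4)·(1 − 6.56/11.36) = 0.53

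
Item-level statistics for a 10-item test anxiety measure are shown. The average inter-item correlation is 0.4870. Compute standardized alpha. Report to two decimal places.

Standardized α = k·r̄ / (1 + (k−1)·r̄) = 10 × 0.4870 / (1 + 9 × 0.4870)
  = 4.8700 / 5.3830 = 0.90

α = 0.90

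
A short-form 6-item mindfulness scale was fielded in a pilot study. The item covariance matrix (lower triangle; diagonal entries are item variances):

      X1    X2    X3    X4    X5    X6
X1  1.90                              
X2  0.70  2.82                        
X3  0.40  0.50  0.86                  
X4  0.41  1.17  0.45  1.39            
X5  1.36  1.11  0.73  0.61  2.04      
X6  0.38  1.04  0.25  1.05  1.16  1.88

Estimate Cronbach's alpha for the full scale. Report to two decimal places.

α = 0.81

ΣVar(i) = 1.90 + 2.82 + 0.86 + 1.39 + 2.04 + 1.88 = 10.89
Σ_{i<j} σ_ij = 11.32
Var(T) = 10.89 + 2 × 11.32 = 33.53
α = (k/(k−1))·(1 − ΣVar(i)/Var(T)) = (6/5)·(1 − 10.89/33.53) = 0.81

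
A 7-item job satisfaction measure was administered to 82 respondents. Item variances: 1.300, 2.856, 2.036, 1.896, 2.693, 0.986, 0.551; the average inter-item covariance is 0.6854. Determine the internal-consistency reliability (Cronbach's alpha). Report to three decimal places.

Cronbach's alpha = 0.817

ΣVar(i) = 1.300 + 2.856 + 2.036 + 1.896 + 2.693 + 0.986 + 0.551 = 12.318
Sum of the 21 distinct covariances = 21 × 0.6854 = 14.3934
σ²_total = ΣVar(i) + 2·Σcov = 12.318 + 2 × 14.3934 = 41.1048
α = (7/6)·(1 − 12.318/41.1048) = 0.817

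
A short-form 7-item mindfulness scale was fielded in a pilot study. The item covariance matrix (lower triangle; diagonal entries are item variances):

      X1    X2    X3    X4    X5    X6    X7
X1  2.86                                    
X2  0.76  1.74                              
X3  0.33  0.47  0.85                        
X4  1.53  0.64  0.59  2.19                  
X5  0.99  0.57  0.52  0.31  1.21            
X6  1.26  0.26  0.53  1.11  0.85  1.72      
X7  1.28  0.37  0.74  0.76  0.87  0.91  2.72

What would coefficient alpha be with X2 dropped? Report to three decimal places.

α = 0.822

Remaining items: X1, X3, X4, X5, X6, X7 (k = 6).
Σσᵢ² = 2.86 + 0.85 + 2.19 + 1.21 + 1.72 + 2.72 = 11.55
total variance = 11.55 + 2 × 12.58 = 36.71
α (item deleted) = (6/5)·(1 − 11.55/36.71) = 0.822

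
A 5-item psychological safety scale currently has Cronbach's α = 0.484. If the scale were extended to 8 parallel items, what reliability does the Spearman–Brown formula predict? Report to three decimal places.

predicted reliability = 0.600

Length factor m = 8/5 = 1.6000
α' = m·α / (1 + (m−1)·α)
   = 8/5 × 0.484 / (1 + (8/5 − 1) × 0.484)
   = 0.7744 / 1.2904 = 0.600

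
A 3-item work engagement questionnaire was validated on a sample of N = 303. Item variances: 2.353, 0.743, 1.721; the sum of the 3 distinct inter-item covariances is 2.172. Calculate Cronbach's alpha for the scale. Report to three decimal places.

ΣVar(i) = 2.353 + 0.743 + 1.721 = 4.817
Sum of distinct covariances = 2.172
total variance = ΣVar(i) + 2·Σcov = 4.817 + 2 × 2.172 = 9.161
α = (3/2)·(1 − 4.817/9.161) = 0.711

Cronbach's alpha = 0.711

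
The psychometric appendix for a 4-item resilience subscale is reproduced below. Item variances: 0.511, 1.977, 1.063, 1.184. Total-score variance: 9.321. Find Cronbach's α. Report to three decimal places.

α = 0.656

Σσ²ᵢ = 0.511 + 1.977 + 1.063 + 1.184 = 4.735
α = (k/(k−1))·(1 − Σσ²ᵢ/σ²_T) = (4/3)·(1 − 4.735/9.321) = 0.656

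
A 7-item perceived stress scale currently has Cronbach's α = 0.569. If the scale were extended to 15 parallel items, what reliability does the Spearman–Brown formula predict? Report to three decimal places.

predicted reliability = 0.739

Length factor m = 15/7 = 2.1429
α' = m·α / (1 + (m−1)·α)
   = 15/7 × 0.569 / (1 + (15/7 − 1) × 0.569)
   = 1.2193 / 1.6503 = 0.739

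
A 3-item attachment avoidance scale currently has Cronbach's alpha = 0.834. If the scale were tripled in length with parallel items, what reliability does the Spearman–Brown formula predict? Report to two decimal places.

Length factor m = 3
α' = m·α / (1 + (m−1)·α)
   = 3 × 0.834 / (1 + (3 − 1) × 0.834)
   = 2.5020 / 2.6680 = 0.94

predicted reliability = 0.94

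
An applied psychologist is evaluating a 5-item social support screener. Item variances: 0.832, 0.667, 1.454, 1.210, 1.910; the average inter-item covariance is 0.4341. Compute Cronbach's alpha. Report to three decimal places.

α = 0.736

Σσ²ᵢ = 0.832 + 0.667 + 1.454 + 1.210 + 1.910 = 6.073
Sum of the 10 distinct covariances = 10 × 0.4341 = 4.3410
σ²_T = Σσ²ᵢ + 2·Σcov = 6.073 + 2 × 4.3410 = 14.7550
α = (5/4)·(1 − 6.073/14.7550) = 0.736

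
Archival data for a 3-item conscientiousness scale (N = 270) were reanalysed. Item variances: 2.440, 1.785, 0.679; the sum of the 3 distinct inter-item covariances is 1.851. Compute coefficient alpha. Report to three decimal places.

ΣVar(i) = 2.440 + 1.785 + 0.679 = 4.904
Sum of distinct covariances = 1.851
total variance = ΣVar(i) + 2·Σcov = 4.904 + 2 × 1.851 = 8.606
α = (3/2)·(1 − 4.904/8.606) = 0.645

α = 0.645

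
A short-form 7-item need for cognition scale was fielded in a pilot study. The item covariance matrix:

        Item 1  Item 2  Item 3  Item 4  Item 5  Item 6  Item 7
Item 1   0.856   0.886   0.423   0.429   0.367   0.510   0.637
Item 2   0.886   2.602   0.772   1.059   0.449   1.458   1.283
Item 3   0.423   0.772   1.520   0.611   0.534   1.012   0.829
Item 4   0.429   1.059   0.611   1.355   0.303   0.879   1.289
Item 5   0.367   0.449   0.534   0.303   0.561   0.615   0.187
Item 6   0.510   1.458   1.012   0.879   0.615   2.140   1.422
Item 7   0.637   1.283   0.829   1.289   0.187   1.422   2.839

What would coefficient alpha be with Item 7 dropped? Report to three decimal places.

coefficient alpha = 0.834

Remaining items: Item 1, Item 2, Item 3, Item 4, Item 5, Item 6 (k = 6).
ΣVar(i) = 0.856 + 2.602 + 1.520 + 1.355 + 0.561 + 2.140 = 9.034
total variance = 9.034 + 2 × 10.307 = 29.648
α (item deleted) = (6/5)·(1 − 9.034/29.648) = 0.834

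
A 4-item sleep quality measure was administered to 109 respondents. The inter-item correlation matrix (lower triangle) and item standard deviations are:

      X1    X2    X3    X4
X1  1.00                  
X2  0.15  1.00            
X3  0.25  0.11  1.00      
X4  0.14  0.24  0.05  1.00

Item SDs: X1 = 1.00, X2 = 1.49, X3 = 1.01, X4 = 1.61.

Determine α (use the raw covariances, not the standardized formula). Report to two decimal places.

Σσ²ᵢ = 1.00² + 1.49² + 1.01² + 1.61² = 6.8323
Covariances σ_ij = r_ij · s_i · s_j:
  σ(X1,X2) = 0.15 × 1.00 × 1.49 = 0.2235
  σ(X1,X3) = 0.25 × 1.00 × 1.01 = 0.2525
  σ(X1,X4) = 0.14 × 1.00 × 1.61 = 0.2254
  σ(X2,X3) = 0.11 × 1.49 × 1.01 = 0.1655
  σ(X2,X4) = 0.24 × 1.49 × 1.61 = 0.5757
  σ(X3,X4) = 0.05 × 1.01 × 1.61 = 0.0813
σ²_T = Σσ²ᵢ + 2·Σσ_ij = 6.8323 + 2 × 1.5239 = 9.8801
α = (4/3)·(1 − 6.8323/9.8801) = 0.41

α = 0.41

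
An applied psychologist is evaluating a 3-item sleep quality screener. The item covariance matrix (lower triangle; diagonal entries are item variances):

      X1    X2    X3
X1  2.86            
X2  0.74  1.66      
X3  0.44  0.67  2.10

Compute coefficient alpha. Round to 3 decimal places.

α = 0.538

ΣVar(i) = 2.86 + 1.66 + 2.10 = 6.62
Sum of the distinct covariances = 1.85
total variance = 6.62 + 2 × 1.85 = 10.32
α = (k/(k−1))·(1 − ΣVar(i)/total variance) = (3/2)·(1 − 6.62/10.32) = 0.538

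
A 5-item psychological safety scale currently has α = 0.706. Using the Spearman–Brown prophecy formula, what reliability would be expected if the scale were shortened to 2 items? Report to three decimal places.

Length factor m = 2/5 = 0.4000
α' = m·α / (1 − (1−m)·α)
   = 2/5 × 0.706 / (1 − (1 − 2/5) × 0.706)
   = 0.2824 / 0.5764 = 0.490

predicted reliability = 0.490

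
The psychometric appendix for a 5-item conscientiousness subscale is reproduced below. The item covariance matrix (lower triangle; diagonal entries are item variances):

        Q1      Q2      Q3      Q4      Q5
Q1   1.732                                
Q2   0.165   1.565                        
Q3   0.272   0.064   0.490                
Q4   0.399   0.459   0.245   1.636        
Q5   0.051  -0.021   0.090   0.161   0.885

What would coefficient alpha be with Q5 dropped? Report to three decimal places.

coefficient alpha = 0.496

Remaining items: Q1, Q2, Q3, Q4 (k = 4).
Σσᵢ² = 1.732 + 1.565 + 0.490 + 1.636 = 5.423
total variance = 5.423 + 2 × 1.604 = 8.631
α (item deleted) = (4/3)·(1 − 5.423/8.631) = 0.496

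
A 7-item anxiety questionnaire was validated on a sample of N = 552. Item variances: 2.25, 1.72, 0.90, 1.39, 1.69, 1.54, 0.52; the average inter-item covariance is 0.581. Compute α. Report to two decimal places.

sum of item variances = 2.25 + 1.72 + 0.90 + 1.39 + 1.69 + 1.54 + 0.52 = 10.01
Sum of the 21 distinct covariances = 21 × 0.581 = 12.201
Var(T) = sum of item variances + 2·Σcov = 10.01 + 2 × 12.201 = 34.412
α = (7/6)·(1 − 10.01/34.412) = 0.83

α = 0.83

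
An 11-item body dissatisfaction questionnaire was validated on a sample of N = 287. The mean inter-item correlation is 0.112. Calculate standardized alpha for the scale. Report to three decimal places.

Standardized α = k·r̄ / (1 + (k−1)·r̄) = 11 × 0.112 / (1 + 10 × 0.112)
  = 1.2320 / 2.1200 = 0.581

standardized alpha = 0.581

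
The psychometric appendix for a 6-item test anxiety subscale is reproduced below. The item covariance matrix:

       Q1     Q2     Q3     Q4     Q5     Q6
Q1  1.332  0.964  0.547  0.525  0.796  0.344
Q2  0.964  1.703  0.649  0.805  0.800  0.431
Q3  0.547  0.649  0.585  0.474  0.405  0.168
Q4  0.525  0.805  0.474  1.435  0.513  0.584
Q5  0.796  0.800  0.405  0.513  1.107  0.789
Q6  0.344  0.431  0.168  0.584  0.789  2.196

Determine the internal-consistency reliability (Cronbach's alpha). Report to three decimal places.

Σσ²ᵢ = 1.332 + 1.703 + 0.585 + 1.435 + 1.107 + 2.196 = 8.358
Sum of off-diagonal covariances = 8.794
σ²_T = 8.358 + 2 × 8.794 = 25.946
α = (k/(k−1))·(1 − Σσ²ᵢ/σ²_T) = (6/5)·(1 − 8.358/25.946) = 0.813

α = 0.813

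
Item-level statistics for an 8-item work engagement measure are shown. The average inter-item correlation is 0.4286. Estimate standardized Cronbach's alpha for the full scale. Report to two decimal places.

Standardized α = k·r̄ / (1 + (k−1)·r̄) = 8 × 0.4286 / (1 + 7 × 0.4286)
  = 3.4288 / 4.0002 = 0.86

α = 0.86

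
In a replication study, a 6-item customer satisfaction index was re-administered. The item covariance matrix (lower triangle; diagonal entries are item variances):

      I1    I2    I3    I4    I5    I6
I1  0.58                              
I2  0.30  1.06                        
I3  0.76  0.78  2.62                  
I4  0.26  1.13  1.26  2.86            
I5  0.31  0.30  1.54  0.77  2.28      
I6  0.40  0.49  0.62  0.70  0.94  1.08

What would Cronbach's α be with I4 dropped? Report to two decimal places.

Remaining items: I1, I2, I3, I5, I6 (k = 5).
Σσ²ᵢ = 0.58 + 1.06 + 2.62 + 2.28 + 1.08 = 7.62
Var(T) = 7.62 + 2 × 6.44 = 20.50
α (item deleted) = (5/4)·(1 − 7.62/20.50) = 0.79

α = 0.79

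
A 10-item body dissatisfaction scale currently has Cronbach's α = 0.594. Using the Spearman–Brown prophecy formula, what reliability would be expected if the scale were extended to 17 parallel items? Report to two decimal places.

predicted reliability = 0.71

Length factor m = 17/10 = 1.7000
α' = m·α / (1 + (m−1)·α)
   = 17/10 × 0.594 / (1 + (17/10 − 1) × 0.594)
   = 1.0098 / 1.4158 = 0.71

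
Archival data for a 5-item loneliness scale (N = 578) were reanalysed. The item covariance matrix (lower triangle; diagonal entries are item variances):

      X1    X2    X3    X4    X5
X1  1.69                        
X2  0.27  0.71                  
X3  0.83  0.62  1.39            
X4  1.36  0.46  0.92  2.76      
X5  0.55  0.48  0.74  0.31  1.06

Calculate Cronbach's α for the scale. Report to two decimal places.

ΣVar(i) = 1.69 + 0.71 + 1.39 + 2.76 + 1.06 = 7.61
Σ_{i<j} σ_ij = 6.54
total variance = 7.61 + 2 × 6.54 = 20.69
α = (k/(k−1))·(1 − ΣVar(i)/total variance) = (5/4)·(1 − 7.61/20.69) = 0.79

α = 0.79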